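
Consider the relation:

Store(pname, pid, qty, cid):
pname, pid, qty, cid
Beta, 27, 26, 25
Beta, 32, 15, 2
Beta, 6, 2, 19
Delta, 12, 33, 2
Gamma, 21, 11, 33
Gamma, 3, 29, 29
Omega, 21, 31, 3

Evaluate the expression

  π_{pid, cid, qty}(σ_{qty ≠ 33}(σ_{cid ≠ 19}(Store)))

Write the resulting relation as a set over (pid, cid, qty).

{(21, 3, 31), (21, 33, 11), (27, 25, 26), (3, 29, 29), (32, 2, 15)}

Selection cid ≠ 19: {(Beta, 27, 26, 25), (Beta, 32, 15, 2), (Delta, 12, 33, 2), (Gamma, 21, 11, 33), (Gamma, 3, 29, 29), (Omega, 21, 31, 3)}
Selection qty ≠ 33: {(Beta, 27, 26, 25), (Beta, 32, 15, 2), (Gamma, 21, 11, 33), (Gamma, 3, 29, 29), (Omega, 21, 31, 3)}
Projecting to pid, cid, qty: {(21, 3, 31), (21, 33, 11), (27, 25, 26), (3, 29, 29), (32, 2, 15)}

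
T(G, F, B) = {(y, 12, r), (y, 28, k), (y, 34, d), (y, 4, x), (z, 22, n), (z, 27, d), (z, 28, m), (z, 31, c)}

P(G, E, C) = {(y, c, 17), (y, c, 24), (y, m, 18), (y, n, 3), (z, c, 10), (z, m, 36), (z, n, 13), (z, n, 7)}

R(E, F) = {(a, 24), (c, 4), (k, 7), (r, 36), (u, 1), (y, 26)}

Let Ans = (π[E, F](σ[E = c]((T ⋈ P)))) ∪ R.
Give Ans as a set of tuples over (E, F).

Joining T and P on G yields {(y, 12, r, c, 17), (y, 12, r, c, 24), (y, 12, r, m, 18), (y, 12, r, n, 3), (y, 28, k, c, 17), (y, 28, k, c, 24), (y, 28, k, m, 18), (y, 28, k, n, 3), (y, 34, d, c, 17), (y, 34, d, c, 24), (y, 34, d, m, 18), (y, 34, d, n, 3), (y, 4, x, c, 17), (y, 4, x, c, 24), (y, 4, x, m, 18), (y, 4, x, n, 3), (z, 22, n, c, 10), (z, 22, n, m, 36), (z, 22, n, n, 13), (z, 22, n, n, 7), (z, 27, d, c, 10), (z, 27, d, m, 36), (z, 27, d, n, 13), (z, 27, d, n, 7), (z, 28, m, c, 10), (z, 28, m, m, 36), (z, 28, m, n, 13), (z, 28, m, n, 7), (z, 31, c, c, 10), (z, 31, c, m, 36), (z, 31, c, n, 13), (z, 31, c, n, 7)}.
Apply σ_{E = c}; surviving tuples: {(y, 12, r, c, 17), (y, 12, r, c, 24), (y, 28, k, c, 17), (y, 28, k, c, 24), (y, 34, d, c, 17), (y, 34, d, c, 24), (y, 4, x, c, 17), (y, 4, x, c, 24), (z, 22, n, c, 10), (z, 27, d, c, 10), (z, 28, m, c, 10), (z, 31, c, c, 10)}
π_{E, F} gives {(c, 12), (c, 22), (c, 27), (c, 28), (c, 31), (c, 34), (c, 4)} (5 duplicate(s) eliminated).
Union: {(c, 12), (c, 22), (c, 27), (c, 28), (c, 31), (c, 34), (c, 4)} with {(a, 24), (c, 4), (k, 7), (r, 36), (u, 1), (y, 26)} → {(a, 24), (c, 12), (c, 22), (c, 27), (c, 28), (c, 31), (c, 34), (c, 4), (k, 7), (r, 36), (u, 1), (y, 26)}

{(a, 24), (c, 12), (c, 22), (c, 27), (c, 28), (c, 31), (c, 34), (c, 4), (k, 7), (r, 36), (u, 1), (y, 26)}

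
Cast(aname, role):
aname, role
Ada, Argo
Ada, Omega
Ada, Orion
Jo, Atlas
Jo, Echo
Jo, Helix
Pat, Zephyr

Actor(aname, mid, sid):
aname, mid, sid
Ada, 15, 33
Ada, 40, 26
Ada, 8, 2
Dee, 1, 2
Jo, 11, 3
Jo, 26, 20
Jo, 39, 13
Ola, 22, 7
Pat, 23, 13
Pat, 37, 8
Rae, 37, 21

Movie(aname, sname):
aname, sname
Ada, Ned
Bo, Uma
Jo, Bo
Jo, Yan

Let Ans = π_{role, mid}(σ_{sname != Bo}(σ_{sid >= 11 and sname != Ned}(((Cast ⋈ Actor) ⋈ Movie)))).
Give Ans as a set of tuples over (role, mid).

{(Atlas, 26), (Atlas, 39), (Echo, 26), (Echo, 39), (Helix, 26), (Helix, 39)}

Joining Cast and Actor on aname yields {(Ada, Argo, 15, 33), (Ada, Argo, 40, 26), (Ada, Argo, 8, 2), (Ada, Omega, 15, 33), (Ada, Omega, 40, 26), (Ada, Omega, 8, 2), (Ada, Orion, 15, 33), (Ada, Orion, 40, 26), (Ada, Orion, 8, 2), (Jo, Atlas, 11, 3), (Jo, Atlas, 26, 20), (Jo, Atlas, 39, 13), (Jo, Echo, 11, 3), (Jo, Echo, 26, 20), (Jo, Echo, 39, 13), (Jo, Helix, 11, 3), (Jo, Helix, 26, 20), (Jo, Helix, 39, 13), (Pat, Zephyr, 23, 13), (Pat, Zephyr, 37, 8)}.
Joining (Cast ⋈ Actor) and Movie on aname yields {(Ada, Argo, 15, 33, Ned), (Ada, Argo, 40, 26, Ned), (Ada, Argo, 8, 2, Ned), (Ada, Omega, 15, 33, Ned), (Ada, Omega, 40, 26, Ned), (Ada, Omega, 8, 2, Ned), (Ada, Orion, 15, 33, Ned), (Ada, Orion, 40, 26, Ned), (Ada, Orion, 8, 2, Ned), (Jo, Atlas, 11, 3, Bo), (Jo, Atlas, 11, 3, Yan), (Jo, Atlas, 26, 20, Bo), (Jo, Atlas, 26, 20, Yan), (Jo, Atlas, 39, 13, Bo), (Jo, Atlas, 39, 13, Yan), (Jo, Echo, 11, 3, Bo), (Jo, Echo, 11, 3, Yan), (Jo, Echo, 26, 20, Bo), (Jo, Echo, 26, 20, Yan), (Jo, Echo, 39, 13, Bo), (Jo, Echo, 39, 13, Yan), (Jo, Helix, 11, 3, Bo), (Jo, Helix, 11, 3, Yan), (Jo, Helix, 26, 20, Bo), (Jo, Helix, 26, 20, Yan), (Jo, Helix, 39, 13, Bo), (Jo, Helix, 39, 13, Yan)}.
σ[sid >= 11 and sname != Ned]: keep tuples satisfying sid >= 11 and sname != Ned → {(Jo, Atlas, 26, 20, Bo), (Jo, Atlas, 26, 20, Yan), (Jo, Atlas, 39, 13, Bo), (Jo, Atlas, 39, 13, Yan), (Jo, Echo, 26, 20, Bo), (Jo, Echo, 26, 20, Yan), (Jo, Echo, 39, 13, Bo), (Jo, Echo, 39, 13, Yan), (Jo, Helix, 26, 20, Bo), (Jo, Helix, 26, 20, Yan), (Jo, Helix, 39, 13, Bo), (Jo, Helix, 39, 13, Yan)}
σ[sname != Bo]: keep tuples satisfying sname != Bo → {(Jo, Atlas, 26, 20, Yan), (Jo, Atlas, 39, 13, Yan), (Jo, Echo, 26, 20, Yan), (Jo, Echo, 39, 13, Yan), (Jo, Helix, 26, 20, Yan), (Jo, Helix, 39, 13, Yan)}
π[role, mid]: project onto (role, mid) → {(Atlas, 26), (Atlas, 39), (Echo, 26), (Echo, 39), (Helix, 26), (Helix, 39)}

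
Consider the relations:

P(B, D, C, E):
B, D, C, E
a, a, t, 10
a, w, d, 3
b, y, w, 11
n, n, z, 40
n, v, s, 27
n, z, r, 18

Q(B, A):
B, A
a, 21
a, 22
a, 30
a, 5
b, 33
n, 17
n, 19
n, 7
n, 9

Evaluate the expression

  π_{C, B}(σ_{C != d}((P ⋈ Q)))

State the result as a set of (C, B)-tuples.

Joining P and Q on B yields {(a, a, t, 10, 21), (a, a, t, 10, 22), (a, a, t, 10, 30), (a, a, t, 10, 5), (a, w, d, 3, 21), (a, w, d, 3, 22), (a, w, d, 3, 30), (a, w, d, 3, 5), (b, y, w, 11, 33), (n, n, z, 40, 17), (n, n, z, 40, 19), (n, n, z, 40, 7), (n, n, z, 40, 9), (n, v, s, 27, 17), (n, v, s, 27, 19), (n, v, s, 27, 7), (n, v, s, 27, 9), (n, z, r, 18, 17), (n, z, r, 18, 19), (n, z, r, 18, 7), (n, z, r, 18, 9)}.
Filtering on C != d leaves {(a, a, t, 10, 21), (a, a, t, 10, 22), (a, a, t, 10, 30), (a, a, t, 10, 5), (b, y, w, 11, 33), (n, n, z, 40, 17), (n, n, z, 40, 19), (n, n, z, 40, 7), (n, n, z, 40, 9), (n, v, s, 27, 17), (n, v, s, 27, 19), (n, v, s, 27, 7), (n, v, s, 27, 9), (n, z, r, 18, 17), (n, z, r, 18, 19), (n, z, r, 18, 7), (n, z, r, 18, 9)}.
π[C, B]: project onto (C, B) (12 duplicate(s) eliminated) → {(r, n), (s, n), (t, a), (w, b), (z, n)}

{(r, n), (s, n), (t, a), (w, b), (z, n)}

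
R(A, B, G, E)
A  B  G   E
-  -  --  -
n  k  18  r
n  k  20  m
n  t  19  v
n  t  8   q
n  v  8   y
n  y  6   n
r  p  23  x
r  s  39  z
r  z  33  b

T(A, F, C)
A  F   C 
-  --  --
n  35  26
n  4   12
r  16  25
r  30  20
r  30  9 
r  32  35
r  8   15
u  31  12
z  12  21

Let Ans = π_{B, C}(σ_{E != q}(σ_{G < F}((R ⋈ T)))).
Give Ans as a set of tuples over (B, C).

{(k, 26), (p, 20), (p, 35), (p, 9), (t, 26), (v, 26), (y, 26)}

R ⋈ T (natural join on A): {(n, k, 18, r, 35, 26), (n, k, 18, r, 4, 12), (n, k, 20, m, 35, 26), (n, k, 20, m, 4, 12), (n, t, 19, v, 35, 26), (n, t, 19, v, 4, 12), (n, t, 8, q, 35, 26), (n, t, 8, q, 4, 12), (n, v, 8, y, 35, 26), (n, v, 8, y, 4, 12), (n, y, 6, n, 35, 26), (n, y, 6, n, 4, 12), (r, p, 23, x, 16, 25), (r, p, 23, x, 30, 20), (r, p, 23, x, 30, 9), (r, p, 23, x, 32, 35), (r, p, 23, x, 8, 15), (r, s, 39, z, 16, 25), (r, s, 39, z, 30, 20), (r, s, 39, z, 30, 9), (r, s, 39, z, 32, 35), (r, s, 39, z, 8, 15), (r, z, 33, b, 16, 25), (r, z, 33, b, 30, 20), (r, z, 33, b, 30, 9), (r, z, 33, b, 32, 35), (r, z, 33, b, 8, 15)}
Apply σ_{G < F}; surviving tuples: {(n, k, 18, r, 35, 26), (n, k, 20, m, 35, 26), (n, t, 19, v, 35, 26), (n, t, 8, q, 35, 26), (n, v, 8, y, 35, 26), (n, y, 6, n, 35, 26), (r, p, 23, x, 30, 20), (r, p, 23, x, 30, 9), (r, p, 23, x, 32, 35)}
Apply σ_{E != q}; surviving tuples: {(n, k, 18, r, 35, 26), (n, k, 20, m, 35, 26), (n, t, 19, v, 35, 26), (n, v, 8, y, 35, 26), (n, y, 6, n, 35, 26), (r, p, 23, x, 30, 20), (r, p, 23, x, 30, 9), (r, p, 23, x, 32, 35)}
π[B, C]: project onto (B, C) (1 duplicate(s) eliminated) → {(k, 26), (p, 20), (p, 35), (p, 9), (t, 26), (v, 26), (y, 26)}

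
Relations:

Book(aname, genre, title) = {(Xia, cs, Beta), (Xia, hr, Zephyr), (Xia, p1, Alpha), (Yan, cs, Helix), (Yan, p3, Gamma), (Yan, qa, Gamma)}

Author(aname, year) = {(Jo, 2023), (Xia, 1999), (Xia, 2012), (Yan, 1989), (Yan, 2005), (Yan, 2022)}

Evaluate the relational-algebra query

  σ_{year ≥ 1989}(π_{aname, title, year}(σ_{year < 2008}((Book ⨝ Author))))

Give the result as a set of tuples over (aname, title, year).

{(Xia, Alpha, 1999), (Xia, Beta, 1999), (Xia, Zephyr, 1999), (Yan, Gamma, 1989), (Yan, Gamma, 2005), (Yan, Helix, 1989), (Yan, Helix, 2005)}

Natural join on aname: {(Xia, cs, Beta, 1999), (Xia, cs, Beta, 2012), (Xia, hr, Zephyr, 1999), (Xia, hr, Zephyr, 2012), (Xia, p1, Alpha, 1999), (Xia, p1, Alpha, 2012), (Yan, cs, Helix, 1989), (Yan, cs, Helix, 2005), (Yan, cs, Helix, 2022), (Yan, p3, Gamma, 1989), (Yan, p3, Gamma, 2005), (Yan, p3, Gamma, 2022), (Yan, qa, Gamma, 1989), (Yan, qa, Gamma, 2005), (Yan, qa, Gamma, 2022)}
Selection year < 2008: {(Xia, cs, Beta, 1999), (Xia, hr, Zephyr, 1999), (Xia, p1, Alpha, 1999), (Yan, cs, Helix, 1989), (Yan, cs, Helix, 2005), (Yan, p3, Gamma, 1989), (Yan, p3, Gamma, 2005), (Yan, qa, Gamma, 1989), (Yan, qa, Gamma, 2005)}
Keep only column(s) aname, title, year (2 duplicate(s) eliminated): {(Xia, Alpha, 1999), (Xia, Beta, 1999), (Xia, Zephyr, 1999), (Yan, Gamma, 1989), (Yan, Gamma, 2005), (Yan, Helix, 1989), (Yan, Helix, 2005)}
Selection year ≥ 1989: {(Xia, Alpha, 1999), (Xia, Beta, 1999), (Xia, Zephyr, 1999), (Yan, Gamma, 1989), (Yan, Gamma, 2005), (Yan, Helix, 1989), (Yan, Helix, 2005)}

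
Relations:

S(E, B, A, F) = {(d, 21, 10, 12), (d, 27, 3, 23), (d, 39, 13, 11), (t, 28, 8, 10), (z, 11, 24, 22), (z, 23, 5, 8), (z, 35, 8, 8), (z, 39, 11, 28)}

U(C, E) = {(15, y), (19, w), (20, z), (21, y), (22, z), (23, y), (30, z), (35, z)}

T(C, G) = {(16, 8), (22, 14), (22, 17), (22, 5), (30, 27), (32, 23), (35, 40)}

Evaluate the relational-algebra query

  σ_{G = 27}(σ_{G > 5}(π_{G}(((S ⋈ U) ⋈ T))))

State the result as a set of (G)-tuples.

S ⋈ U (natural join on E): {(z, 11, 24, 22, 20), (z, 11, 24, 22, 22), (z, 11, 24, 22, 30), (z, 11, 24, 22, 35), (z, 23, 5, 8, 20), (z, 23, 5, 8, 22), (z, 23, 5, 8, 30), (z, 23, 5, 8, 35), (z, 35, 8, 8, 20), (z, 35, 8, 8, 22), (z, 35, 8, 8, 30), (z, 35, 8, 8, 35), (z, 39, 11, 28, 20), (z, 39, 11, 28, 22), (z, 39, 11, 28, 30), (z, 39, 11, 28, 35)}
(S ⋈ U) ⋈ T (natural join on C): {(z, 11, 24, 22, 22, 14), (z, 11, 24, 22, 22, 17), (z, 11, 24, 22, 22, 5), (z, 11, 24, 22, 30, 27), (z, 11, 24, 22, 35, 40), (z, 23, 5, 8, 22, 14), (z, 23, 5, 8, 22, 17), (z, 23, 5, 8, 22, 5), (z, 23, 5, 8, 30, 27), (z, 23, 5, 8, 35, 40), (z, 35, 8, 8, 22, 14), (z, 35, 8, 8, 22, 17), (z, 35, 8, 8, 22, 5), (z, 35, 8, 8, 30, 27), (z, 35, 8, 8, 35, 40), (z, 39, 11, 28, 22, 14), (z, 39, 11, 28, 22, 17), (z, 39, 11, 28, 22, 5), (z, 39, 11, 28, 30, 27), (z, 39, 11, 28, 35, 40)}
Keep only column(s) G (15 duplicate(s) eliminated): {14, 17, 27, 40, 5}
Filtering on G > 5 leaves {14, 17, 27, 40}.
Filtering on G = 27 leaves {27}.

{27}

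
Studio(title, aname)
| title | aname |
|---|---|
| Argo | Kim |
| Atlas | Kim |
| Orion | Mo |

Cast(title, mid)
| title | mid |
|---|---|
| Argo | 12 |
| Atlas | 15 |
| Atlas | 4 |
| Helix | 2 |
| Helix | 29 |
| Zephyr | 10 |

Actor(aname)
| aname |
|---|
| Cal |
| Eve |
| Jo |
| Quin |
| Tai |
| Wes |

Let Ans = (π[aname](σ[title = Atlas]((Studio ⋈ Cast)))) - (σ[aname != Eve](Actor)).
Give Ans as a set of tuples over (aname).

{Kim}

Joining Studio and Cast on title yields {(Argo, Kim, 12), (Atlas, Kim, 15), (Atlas, Kim, 4)}.
Selection title = Atlas: {(Atlas, Kim, 15), (Atlas, Kim, 4)}
π_{aname} gives {Kim} (1 duplicate(s) eliminated).
Selection aname != Eve: {Cal, Jo, Quin, Tai, Wes}
Difference: {Kim} with {Cal, Jo, Quin, Tai, Wes} → {Kim}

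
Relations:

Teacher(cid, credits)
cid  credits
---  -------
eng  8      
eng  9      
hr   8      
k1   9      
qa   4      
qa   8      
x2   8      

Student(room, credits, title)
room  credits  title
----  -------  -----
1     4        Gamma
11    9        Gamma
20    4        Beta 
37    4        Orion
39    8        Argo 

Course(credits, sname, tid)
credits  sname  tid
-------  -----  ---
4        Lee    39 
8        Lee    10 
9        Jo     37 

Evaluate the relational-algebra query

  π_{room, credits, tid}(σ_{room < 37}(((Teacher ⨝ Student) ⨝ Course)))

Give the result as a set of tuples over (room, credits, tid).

{(1, 4, 39), (11, 9, 37), (20, 4, 39)}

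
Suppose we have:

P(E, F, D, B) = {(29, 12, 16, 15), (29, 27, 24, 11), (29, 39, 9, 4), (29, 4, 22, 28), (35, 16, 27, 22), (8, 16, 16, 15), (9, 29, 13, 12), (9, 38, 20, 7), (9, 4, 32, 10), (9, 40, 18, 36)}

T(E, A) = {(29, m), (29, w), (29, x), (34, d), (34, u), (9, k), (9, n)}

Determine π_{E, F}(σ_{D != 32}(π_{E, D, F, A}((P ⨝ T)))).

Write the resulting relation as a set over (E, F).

{(29, 12), (29, 27), (29, 39), (29, 4), (9, 29), (9, 38), (9, 40)}

Natural join on E: {(29, 12, 16, 15, m), (29, 12, 16, 15, w), (29, 12, 16, 15, x), (29, 27, 24, 11, m), (29, 27, 24, 11, w), (29, 27, 24, 11, x), (29, 39, 9, 4, m), (29, 39, 9, 4, w), (29, 39, 9, 4, x), (29, 4, 22, 28, m), (29, 4, 22, 28, w), (29, 4, 22, 28, x), (9, 29, 13, 12, k), (9, 29, 13, 12, n), (9, 38, 20, 7, k), (9, 38, 20, 7, n), (9, 4, 32, 10, k), (9, 4, 32, 10, n), (9, 40, 18, 36, k), (9, 40, 18, 36, n)}
π[E, D, F, A]: project onto (E, D, F, A) → {(29, 16, 12, m), (29, 16, 12, w), (29, 16, 12, x), (29, 22, 4, m), (29, 22, 4, w), (29, 22, 4, x), (29, 24, 27, m), (29, 24, 27, w), (29, 24, 27, x), (29, 9, 39, m), (29, 9, 39, w), (29, 9, 39, x), (9, 13, 29, k), (9, 13, 29, n), (9, 18, 40, k), (9, 18, 40, n), (9, 20, 38, k), (9, 20, 38, n), (9, 32, 4, k), (9, 32, 4, n)}
σ[D != 32]: keep tuples satisfying D != 32 → {(29, 16, 12, m), (29, 16, 12, w), (29, 16, 12, x), (29, 22, 4, m), (29, 22, 4, w), (29, 22, 4, x), (29, 24, 27, m), (29, 24, 27, w), (29, 24, 27, x), (29, 9, 39, m), (29, 9, 39, w), (29, 9, 39, x), (9, 13, 29, k), (9, 13, 29, n), (9, 18, 40, k), (9, 18, 40, n), (9, 20, 38, k), (9, 20, 38, n)}
π[E, F]: project onto (E, F) (11 duplicate(s) eliminated) → {(29, 12), (29, 27), (29, 39), (29, 4), (9, 29), (9, 38), (9, 40)}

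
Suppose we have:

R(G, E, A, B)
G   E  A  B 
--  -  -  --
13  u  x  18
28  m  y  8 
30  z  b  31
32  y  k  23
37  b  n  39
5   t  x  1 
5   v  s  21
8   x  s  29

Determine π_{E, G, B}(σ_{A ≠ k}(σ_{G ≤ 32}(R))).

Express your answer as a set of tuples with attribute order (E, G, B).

{(m, 28, 8), (t, 5, 1), (u, 13, 18), (v, 5, 21), (x, 8, 29), (z, 30, 31)}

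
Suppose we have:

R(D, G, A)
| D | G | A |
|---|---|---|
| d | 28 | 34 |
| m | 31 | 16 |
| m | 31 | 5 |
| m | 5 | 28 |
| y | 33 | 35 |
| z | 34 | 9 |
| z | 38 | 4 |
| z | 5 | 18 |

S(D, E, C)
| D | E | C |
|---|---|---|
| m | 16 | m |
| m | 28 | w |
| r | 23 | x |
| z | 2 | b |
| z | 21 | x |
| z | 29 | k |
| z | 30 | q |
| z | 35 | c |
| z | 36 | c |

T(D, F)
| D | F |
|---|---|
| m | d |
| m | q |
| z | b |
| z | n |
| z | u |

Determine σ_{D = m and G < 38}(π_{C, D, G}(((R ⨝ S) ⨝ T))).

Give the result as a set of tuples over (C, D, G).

{(m, m, 31), (m, m, 5), (w, m, 31), (w, m, 5)}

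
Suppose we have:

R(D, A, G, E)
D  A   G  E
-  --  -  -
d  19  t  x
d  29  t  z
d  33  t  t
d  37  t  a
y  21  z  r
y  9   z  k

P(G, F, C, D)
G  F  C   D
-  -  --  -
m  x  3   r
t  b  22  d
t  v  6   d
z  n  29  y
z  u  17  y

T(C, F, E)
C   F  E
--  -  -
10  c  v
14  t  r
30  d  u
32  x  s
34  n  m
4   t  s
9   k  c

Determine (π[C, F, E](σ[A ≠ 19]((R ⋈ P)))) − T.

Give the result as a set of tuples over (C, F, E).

{(17, u, k), (17, u, r), (22, b, a), (22, b, t), (22, b, z), (29, n, k), (29, n, r), (6, v, a), (6, v, t), (6, v, z)}

Natural join on D, G: {(d, 19, t, x, b, 22), (d, 19, t, x, v, 6), (d, 29, t, z, b, 22), (d, 29, t, z, v, 6), (d, 33, t, t, b, 22), (d, 33, t, t, v, 6), (d, 37, t, a, b, 22), (d, 37, t, a, v, 6), (y, 21, z, r, n, 29), (y, 21, z, r, u, 17), (y, 9, z, k, n, 29), (y, 9, z, k, u, 17)}
σ[A ≠ 19]: keep tuples satisfying A ≠ 19 → {(d, 29, t, z, b, 22), (d, 29, t, z, v, 6), (d, 33, t, t, b, 22), (d, 33, t, t, v, 6), (d, 37, t, a, b, 22), (d, 37, t, a, v, 6), (y, 21, z, r, n, 29), (y, 21, z, r, u, 17), (y, 9, z, k, n, 29), (y, 9, z, k, u, 17)}
π_{C, F, E} gives {(17, u, k), (17, u, r), (22, b, a), (22, b, t), (22, b, z), (29, n, k), (29, n, r), (6, v, a), (6, v, t), (6, v, z)}.
Set difference of the two operands is {(17, u, k), (17, u, r), (22, b, a), (22, b, t), (22, b, z), (29, n, k), (29, n, r), (6, v, a), (6, v, t), (6, v, z)}.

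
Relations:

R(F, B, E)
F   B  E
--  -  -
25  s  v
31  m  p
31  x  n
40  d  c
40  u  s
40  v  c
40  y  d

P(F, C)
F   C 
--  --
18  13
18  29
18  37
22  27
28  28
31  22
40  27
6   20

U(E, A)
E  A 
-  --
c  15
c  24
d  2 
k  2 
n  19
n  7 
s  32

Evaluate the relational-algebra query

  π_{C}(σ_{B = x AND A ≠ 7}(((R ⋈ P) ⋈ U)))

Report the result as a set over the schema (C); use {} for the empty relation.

{22}

R ⋈ P (natural join on F): {(31, m, p, 22), (31, x, n, 22), (40, d, c, 27), (40, u, s, 27), (40, v, c, 27), (40, y, d, 27)}
(R ⋈ P) ⋈ U (natural join on E): {(31, x, n, 22, 19), (31, x, n, 22, 7), (40, d, c, 27, 15), (40, d, c, 27, 24), (40, u, s, 27, 32), (40, v, c, 27, 15), (40, v, c, 27, 24), (40, y, d, 27, 2)}
σ[B = x AND A ≠ 7]: keep tuples satisfying B = x AND A ≠ 7 → {(31, x, n, 22, 19)}
Projecting to C: {22}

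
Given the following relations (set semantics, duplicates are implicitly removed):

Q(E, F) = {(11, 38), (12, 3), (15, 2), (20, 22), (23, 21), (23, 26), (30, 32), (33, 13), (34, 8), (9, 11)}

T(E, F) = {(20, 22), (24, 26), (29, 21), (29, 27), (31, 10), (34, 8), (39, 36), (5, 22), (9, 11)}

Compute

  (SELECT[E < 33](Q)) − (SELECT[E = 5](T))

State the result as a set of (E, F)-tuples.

Filtering on E < 33 leaves {(11, 38), (12, 3), (15, 2), (20, 22), (23, 21), (23, 26), (30, 32), (9, 11)}.
Filtering on E = 5 leaves {(5, 22)}.
Difference: {(11, 38), (12, 3), (15, 2), (20, 22), (23, 21), (23, 26), (30, 32), (9, 11)} with {(5, 22)} → {(11, 38), (12, 3), (15, 2), (20, 22), (23, 21), (23, 26), (30, 32), (9, 11)}

{(11, 38), (12, 3), (15, 2), (20, 22), (23, 21), (23, 26), (30, 32), (9, 11)}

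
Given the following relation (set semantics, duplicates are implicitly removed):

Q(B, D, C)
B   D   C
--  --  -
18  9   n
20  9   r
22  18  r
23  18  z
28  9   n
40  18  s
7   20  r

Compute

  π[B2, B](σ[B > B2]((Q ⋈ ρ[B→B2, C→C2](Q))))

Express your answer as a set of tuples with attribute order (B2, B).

ρ[B→B2, C→C2]: schema becomes (B2, D, C2); tuples unchanged.
Natural join on D: {(18, 9, n, 18, n), (18, 9, n, 20, r), (18, 9, n, 28, n), (20, 9, r, 18, n), (20, 9, r, 20, r), (20, 9, r, 28, n), (22, 18, r, 22, r), (22, 18, r, 23, z), (22, 18, r, 40, s), (23, 18, z, 22, r), (23, 18, z, 23, z), (23, 18, z, 40, s), (28, 9, n, 18, n), (28, 9, n, 20, r), (28, 9, n, 28, n), (40, 18, s, 22, r), (40, 18, s, 23, z), (40, 18, s, 40, s), (7, 20, r, 7, r)}
Apply σ_{B > B2}; surviving tuples: {(20, 9, r, 18, n), (23, 18, z, 22, r), (28, 9, n, 18, n), (28, 9, n, 20, r), (40, 18, s, 22, r), (40, 18, s, 23, z)}
π_{B2, B} gives {(18, 20), (18, 28), (20, 28), (22, 23), (22, 40), (23, 40)}.

{(18, 20), (18, 28), (20, 28), (22, 23), (22, 40), (23, 40)}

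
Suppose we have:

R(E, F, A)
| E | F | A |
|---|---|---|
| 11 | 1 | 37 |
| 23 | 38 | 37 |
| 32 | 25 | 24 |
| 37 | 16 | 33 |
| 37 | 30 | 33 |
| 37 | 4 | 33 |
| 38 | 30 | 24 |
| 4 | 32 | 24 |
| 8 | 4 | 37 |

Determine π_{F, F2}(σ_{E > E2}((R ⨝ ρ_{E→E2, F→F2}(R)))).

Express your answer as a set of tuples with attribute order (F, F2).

ρ[E→E2, F→F2]: schema becomes (E2, F2, A); tuples unchanged.
Joining R and ρ_{E→E2, F→F2}(R) on A yields {(11, 1, 37, 11, 1), (11, 1, 37, 23, 38), (11, 1, 37, 8, 4), (23, 38, 37, 11, 1), (23, 38, 37, 23, 38), (23, 38, 37, 8, 4), (32, 25, 24, 32, 25), (32, 25, 24, 38, 30), (32, 25, 24, 4, 32), (37, 16, 33, 37, 16), (37, 16, 33, 37, 30), (37, 16, 33, 37, 4), (37, 30, 33, 37, 16), (37, 30, 33, 37, 30), (37, 30, 33, 37, 4), (37, 4, 33, 37, 16), (37, 4, 33, 37, 30), (37, 4, 33, 37, 4), (38, 30, 24, 32, 25), (38, 30, 24, 38, 30), (38, 30, 24, 4, 32), (4, 32, 24, 32, 25), (4, 32, 24, 38, 30), (4, 32, 24, 4, 32), (8, 4, 37, 11, 1), (8, 4, 37, 23, 38), (8, 4, 37, 8, 4)}.
σ[E > E2]: keep tuples satisfying E > E2 → {(11, 1, 37, 8, 4), (23, 38, 37, 11, 1), (23, 38, 37, 8, 4), (32, 25, 24, 4, 32), (38, 30, 24, 32, 25), (38, 30, 24, 4, 32)}
Keep only column(s) F, F2: {(1, 4), (25, 32), (30, 25), (30, 32), (38, 1), (38, 4)}

{(1, 4), (25, 32), (30, 25), (30, 32), (38, 1), (38, 4)}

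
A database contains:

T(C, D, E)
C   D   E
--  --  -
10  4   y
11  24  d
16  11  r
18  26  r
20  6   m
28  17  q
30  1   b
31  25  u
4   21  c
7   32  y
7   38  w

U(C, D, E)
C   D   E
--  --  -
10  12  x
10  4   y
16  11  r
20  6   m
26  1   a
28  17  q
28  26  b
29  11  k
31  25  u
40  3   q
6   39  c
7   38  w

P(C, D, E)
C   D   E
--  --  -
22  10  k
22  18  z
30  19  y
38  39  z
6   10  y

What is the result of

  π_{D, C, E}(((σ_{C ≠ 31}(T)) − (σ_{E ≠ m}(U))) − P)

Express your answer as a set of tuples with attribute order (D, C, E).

{(1, 30, b), (21, 4, c), (24, 11, d), (26, 18, r), (32, 7, y), (6, 20, m)}

Apply σ_{C ≠ 31}; surviving tuples: {(10, 4, y), (11, 24, d), (16, 11, r), (18, 26, r), (20, 6, m), (28, 17, q), (30, 1, b), (4, 21, c), (7, 32, y), (7, 38, w)}
Apply σ_{E ≠ m}; surviving tuples: {(10, 12, x), (10, 4, y), (16, 11, r), (26, 1, a), (28, 17, q), (28, 26, b), (29, 11, k), (31, 25, u), (40, 3, q), (6, 39, c), (7, 38, w)}
Taking the difference: {(11, 24, d), (18, 26, r), (20, 6, m), (30, 1, b), (4, 21, c), (7, 32, y)}
Taking the difference: {(11, 24, d), (18, 26, r), (20, 6, m), (30, 1, b), (4, 21, c), (7, 32, y)}
Keep only column(s) D, C, E: {(1, 30, b), (21, 4, c), (24, 11, d), (26, 18, r), (32, 7, y), (6, 20, m)}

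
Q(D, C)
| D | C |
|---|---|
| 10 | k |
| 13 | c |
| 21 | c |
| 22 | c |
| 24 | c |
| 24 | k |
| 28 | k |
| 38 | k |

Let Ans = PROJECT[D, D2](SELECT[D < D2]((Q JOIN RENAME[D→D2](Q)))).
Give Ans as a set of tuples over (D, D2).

ρ[D→D2]: schema becomes (D2, C); tuples unchanged.
Joining Q and RENAME[D→D2](Q) on C yields {(10, k, 10), (10, k, 24), (10, k, 28), (10, k, 38), (13, c, 13), (13, c, 21), (13, c, 22), (13, c, 24), (21, c, 13), (21, c, 21), (21, c, 22), (21, c, 24), (22, c, 13), (22, c, 21), (22, c, 22), (22, c, 24), (24, c, 13), (24, c, 21), (24, c, 22), (24, c, 24), (24, k, 10), (24, k, 24), (24, k, 28), (24, k, 38), (28, k, 10), (28, k, 24), (28, k, 28), (28, k, 38), (38, k, 10), (38, k, 24), (38, k, 28), (38, k, 38)}.
Selection D < D2: {(10, k, 24), (10, k, 28), (10, k, 38), (13, c, 21), (13, c, 22), (13, c, 24), (21, c, 22), (21, c, 24), (22, c, 24), (24, k, 28), (24, k, 38), (28, k, 38)}
π[D, D2]: project onto (D, D2) → {(10, 24), (10, 28), (10, 38), (13, 21), (13, 22), (13, 24), (21, 22), (21, 24), (22, 24), (24, 28), (24, 38), (28, 38)}

{(10, 24), (10, 28), (10, 38), (13, 21), (13, 22), (13, 24), (21, 22), (21, 24), (22, 24), (24, 28), (24, 38), (28, 38)}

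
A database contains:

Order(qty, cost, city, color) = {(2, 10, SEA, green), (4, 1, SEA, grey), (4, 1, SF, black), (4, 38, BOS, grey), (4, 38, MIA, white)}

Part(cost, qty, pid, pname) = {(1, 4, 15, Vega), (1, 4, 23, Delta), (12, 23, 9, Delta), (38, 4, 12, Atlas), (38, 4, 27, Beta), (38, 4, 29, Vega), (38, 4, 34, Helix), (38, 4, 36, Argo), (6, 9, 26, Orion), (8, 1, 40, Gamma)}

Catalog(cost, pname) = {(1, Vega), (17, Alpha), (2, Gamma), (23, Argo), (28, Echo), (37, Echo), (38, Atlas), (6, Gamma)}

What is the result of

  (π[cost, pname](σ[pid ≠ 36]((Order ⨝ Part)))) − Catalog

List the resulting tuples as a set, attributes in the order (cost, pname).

Order ⋈ Part (natural join on qty, cost): {(4, 1, SEA, grey, 15, Vega), (4, 1, SEA, grey, 23, Delta), (4, 1, SF, black, 15, Vega), (4, 1, SF, black, 23, Delta), (4, 38, BOS, grey, 12, Atlas), (4, 38, BOS, grey, 27, Beta), (4, 38, BOS, grey, 29, Vega), (4, 38, BOS, grey, 34, Helix), (4, 38, BOS, grey, 36, Argo), (4, 38, MIA, white, 12, Atlas), (4, 38, MIA, white, 27, Beta), (4, 38, MIA, white, 29, Vega), (4, 38, MIA, white, 34, Helix), (4, 38, MIA, white, 36, Argo)}
Apply σ_{pid ≠ 36}; surviving tuples: {(4, 1, SEA, grey, 15, Vega), (4, 1, SEA, grey, 23, Delta), (4, 1, SF, black, 15, Vega), (4, 1, SF, black, 23, Delta), (4, 38, BOS, grey, 12, Atlas), (4, 38, BOS, grey, 27, Beta), (4, 38, BOS, grey, 29, Vega), (4, 38, BOS, grey, 34, Helix), (4, 38, MIA, white, 12, Atlas), (4, 38, MIA, white, 27, Beta), (4, 38, MIA, white, 29, Vega), (4, 38, MIA, white, 34, Helix)}
Keep only column(s) cost, pname (6 duplicate(s) eliminated): {(1, Delta), (1, Vega), (38, Atlas), (38, Beta), (38, Helix), (38, Vega)}
Taking the difference: {(1, Delta), (38, Beta), (38, Helix), (38, Vega)}

{(1, Delta), (38, Beta), (38, Helix), (38, Vega)}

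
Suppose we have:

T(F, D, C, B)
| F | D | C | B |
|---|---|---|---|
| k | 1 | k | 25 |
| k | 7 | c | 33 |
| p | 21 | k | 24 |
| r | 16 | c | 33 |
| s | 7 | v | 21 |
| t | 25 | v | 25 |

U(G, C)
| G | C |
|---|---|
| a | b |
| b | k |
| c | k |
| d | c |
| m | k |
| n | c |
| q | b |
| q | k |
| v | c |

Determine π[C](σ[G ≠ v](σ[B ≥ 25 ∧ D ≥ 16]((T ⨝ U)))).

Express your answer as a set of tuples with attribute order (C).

T ⋈ U (natural join on C): {(k, 1, k, 25, b), (k, 1, k, 25, c), (k, 1, k, 25, m), (k, 1, k, 25, q), (k, 7, c, 33, d), (k, 7, c, 33, n), (k, 7, c, 33, v), (p, 21, k, 24, b), (p, 21, k, 24, c), (p, 21, k, 24, m), (p, 21, k, 24, q), (r, 16, c, 33, d), (r, 16, c, 33, n), (r, 16, c, 33, v)}
σ[B ≥ 25 ∧ D ≥ 16]: keep tuples satisfying B ≥ 25 ∧ D ≥ 16 → {(r, 16, c, 33, d), (r, 16, c, 33, n), (r, 16, c, 33, v)}
σ[G ≠ v]: keep tuples satisfying G ≠ v → {(r, 16, c, 33, d), (r, 16, c, 33, n)}
Projecting to C (1 duplicate(s) eliminated): {c}

{c}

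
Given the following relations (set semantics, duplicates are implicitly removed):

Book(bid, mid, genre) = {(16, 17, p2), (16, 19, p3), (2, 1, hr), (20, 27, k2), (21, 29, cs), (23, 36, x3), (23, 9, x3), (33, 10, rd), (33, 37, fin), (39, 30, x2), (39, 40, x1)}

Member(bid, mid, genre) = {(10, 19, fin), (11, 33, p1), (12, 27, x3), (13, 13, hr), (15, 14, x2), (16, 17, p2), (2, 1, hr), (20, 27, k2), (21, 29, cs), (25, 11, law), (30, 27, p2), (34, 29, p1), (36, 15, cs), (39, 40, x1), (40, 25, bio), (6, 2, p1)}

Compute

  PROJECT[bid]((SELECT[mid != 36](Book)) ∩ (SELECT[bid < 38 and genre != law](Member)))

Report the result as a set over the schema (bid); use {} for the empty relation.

{16, 2, 20, 21}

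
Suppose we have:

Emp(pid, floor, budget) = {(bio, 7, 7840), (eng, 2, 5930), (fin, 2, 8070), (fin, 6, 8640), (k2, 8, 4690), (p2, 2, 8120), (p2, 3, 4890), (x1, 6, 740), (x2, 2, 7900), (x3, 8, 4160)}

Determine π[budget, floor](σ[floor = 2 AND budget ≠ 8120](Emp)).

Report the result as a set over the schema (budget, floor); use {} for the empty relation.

Filtering on floor = 2 AND budget ≠ 8120 leaves {(eng, 2, 5930), (fin, 2, 8070), (x2, 2, 7900)}.
Keep only column(s) budget, floor: {(5930, 2), (7900, 2), (8070, 2)}

{(5930, 2), (7900, 2), (8070, 2)}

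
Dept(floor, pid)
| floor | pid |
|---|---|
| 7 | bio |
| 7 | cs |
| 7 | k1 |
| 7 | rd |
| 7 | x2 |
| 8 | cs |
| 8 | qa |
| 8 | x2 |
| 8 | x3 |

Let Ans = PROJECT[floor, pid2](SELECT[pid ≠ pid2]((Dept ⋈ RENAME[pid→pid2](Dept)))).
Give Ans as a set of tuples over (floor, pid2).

{(7, bio), (7, cs), (7, k1), (7, rd), (7, x2), (8, cs), (8, qa), (8, x2), (8, x3)}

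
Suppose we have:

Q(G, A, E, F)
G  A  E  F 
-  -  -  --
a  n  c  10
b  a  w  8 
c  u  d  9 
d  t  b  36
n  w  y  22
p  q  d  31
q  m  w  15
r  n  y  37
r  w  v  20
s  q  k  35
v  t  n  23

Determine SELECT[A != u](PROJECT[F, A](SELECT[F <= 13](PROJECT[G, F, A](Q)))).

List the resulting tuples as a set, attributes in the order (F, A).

{(10, n), (8, a)}

π_{G, F, A} gives {(a, 10, n), (b, 8, a), (c, 9, u), (d, 36, t), (n, 22, w), (p, 31, q), (q, 15, m), (r, 20, w), (r, 37, n), (s, 35, q), (v, 23, t)}.
Apply σ_{F <= 13}; surviving tuples: {(a, 10, n), (b, 8, a), (c, 9, u)}
π_{F, A} gives {(10, n), (8, a), (9, u)}.
Apply σ_{A != u}; surviving tuples: {(10, n), (8, a)}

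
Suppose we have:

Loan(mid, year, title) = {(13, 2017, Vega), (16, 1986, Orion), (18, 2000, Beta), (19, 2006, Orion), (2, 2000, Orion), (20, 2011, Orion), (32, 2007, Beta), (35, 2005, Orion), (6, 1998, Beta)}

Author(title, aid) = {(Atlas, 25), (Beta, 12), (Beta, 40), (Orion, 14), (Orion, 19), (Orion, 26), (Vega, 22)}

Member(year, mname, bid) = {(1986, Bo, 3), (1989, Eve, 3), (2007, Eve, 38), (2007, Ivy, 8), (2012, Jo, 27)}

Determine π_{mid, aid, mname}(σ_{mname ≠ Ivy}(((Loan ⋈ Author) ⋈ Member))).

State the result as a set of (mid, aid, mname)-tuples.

{(16, 14, Bo), (16, 19, Bo), (16, 26, Bo), (32, 12, Eve), (32, 40, Eve)}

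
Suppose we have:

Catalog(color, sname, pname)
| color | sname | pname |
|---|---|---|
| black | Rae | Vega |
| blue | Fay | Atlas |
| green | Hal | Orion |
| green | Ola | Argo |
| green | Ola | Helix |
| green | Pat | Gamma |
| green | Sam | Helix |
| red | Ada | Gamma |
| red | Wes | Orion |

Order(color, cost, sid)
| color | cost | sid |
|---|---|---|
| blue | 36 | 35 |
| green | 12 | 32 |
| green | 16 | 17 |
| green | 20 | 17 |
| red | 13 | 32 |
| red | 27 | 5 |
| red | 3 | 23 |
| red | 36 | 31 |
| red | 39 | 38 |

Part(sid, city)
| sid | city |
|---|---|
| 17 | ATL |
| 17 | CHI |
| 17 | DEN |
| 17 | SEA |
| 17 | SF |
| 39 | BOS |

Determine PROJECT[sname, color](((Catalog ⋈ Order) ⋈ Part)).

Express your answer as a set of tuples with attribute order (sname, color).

{(Hal, green), (Ola, green), (Pat, green), (Sam, green)}

Joining Catalog and Order on color yields {(blue, Fay, Atlas, 36, 35), (green, Hal, Orion, 12, 32), (green, Hal, Orion, 16, 17), (green, Hal, Orion, 20, 17), (green, Ola, Argo, 12, 32), (green, Ola, Argo, 16, 17), (green, Ola, Argo, 20, 17), (green, Ola, Helix, 12, 32), (green, Ola, Helix, 16, 17), (green, Ola, Helix, 20, 17), (green, Pat, Gamma, 12, 32), (green, Pat, Gamma, 16, 17), (green, Pat, Gamma, 20, 17), (green, Sam, Helix, 12, 32), (green, Sam, Helix, 16, 17), (green, Sam, Helix, 20, 17), (red, Ada, Gamma, 13, 32), (red, Ada, Gamma, 27, 5), (red, Ada, Gamma, 3, 23), (red, Ada, Gamma, 36, 31), (red, Ada, Gamma, 39, 38), (red, Wes, Orion, 13, 32), (red, Wes, Orion, 27, 5), (red, Wes, Orion, 3, 23), (red, Wes, Orion, 36, 31), (red, Wes, Orion, 39, 38)}.
Joining (Catalog ⋈ Order) and Part on sid yields {(green, Hal, Orion, 16, 17, ATL), (green, Hal, Orion, 16, 17, CHI), (green, Hal, Orion, 16, 17, DEN), (green, Hal, Orion, 16, 17, SEA), (green, Hal, Orion, 16, 17, SF), (green, Hal, Orion, 20, 17, ATL), (green, Hal, Orion, 20, 17, CHI), (green, Hal, Orion, 20, 17, DEN), (green, Hal, Orion, 20, 17, SEA), (green, Hal, Orion, 20, 17, SF), (green, Ola, Argo, 16, 17, ATL), (green, Ola, Argo, 16, 17, CHI), (green, Ola, Argo, 16, 17, DEN), (green, Ola, Argo, 16, 17, SEA), (green, Ola, Argo, 16, 17, SF), (green, Ola, Argo, 20, 17, ATL), (green, Ola, Argo, 20, 17, CHI), (green, Ola, Argo, 20, 17, DEN), (green, Ola, Argo, 20, 17, SEA), (green, Ola, Argo, 20, 17, SF), (green, Ola, Helix, 16, 17, ATL), (green, Ola, Helix, 16, 17, CHI), (green, Ola, Helix, 16, 17, DEN), (green, Ola, Helix, 16, 17, SEA), (green, Ola, Helix, 16, 17, SF), (green, Ola, Helix, 20, 17, ATL), (green, Ola, Helix, 20, 17, CHI), (green, Ola, Helix, 20, 17, DEN), (green, Ola, Helix, 20, 17, SEA), (green, Ola, Helix, 20, 17, SF), (green, Pat, Gamma, 16, 17, ATL), (green, Pat, Gamma, 16, 17, CHI), (green, Pat, Gamma, 16, 17, DEN), (green, Pat, Gamma, 16, 17, SEA), (green, Pat, Gamma, 16, 17, SF), (green, Pat, Gamma, 20, 17, ATL), (green, Pat, Gamma, 20, 17, CHI), (green, Pat, Gamma, 20, 17, DEN), (green, Pat, Gamma, 20, 17, SEA), (green, Pat, Gamma, 20, 17, SF), (green, Sam, Helix, 16, 17, ATL), (green, Sam, Helix, 16, 17, CHI), (green, Sam, Helix, 16, 17, DEN), (green, Sam, Helix, 16, 17, SEA), (green, Sam, Helix, 16, 17, SF), (green, Sam, Helix, 20, 17, ATL), (green, Sam, Helix, 20, 17, CHI), (green, Sam, Helix, 20, 17, DEN), (green, Sam, Helix, 20, 17, SEA), (green, Sam, Helix, 20, 17, SF)}.
Keep only column(s) sname, color (46 duplicate(s) eliminated): {(Hal, green), (Ola, green), (Pat, green), (Sam, green)}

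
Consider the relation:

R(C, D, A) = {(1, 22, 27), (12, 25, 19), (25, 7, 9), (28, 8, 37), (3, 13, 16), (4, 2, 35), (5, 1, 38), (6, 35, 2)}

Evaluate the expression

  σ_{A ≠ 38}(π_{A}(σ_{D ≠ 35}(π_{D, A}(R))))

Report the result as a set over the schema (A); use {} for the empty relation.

{16, 19, 27, 35, 37, 9}

π[D, A]: project onto (D, A) → {(1, 38), (13, 16), (2, 35), (22, 27), (25, 19), (35, 2), (7, 9), (8, 37)}
Apply σ_{D ≠ 35}; surviving tuples: {(1, 38), (13, 16), (2, 35), (22, 27), (25, 19), (7, 9), (8, 37)}
π[A]: project onto (A) → {16, 19, 27, 35, 37, 38, 9}
Apply σ_{A ≠ 38}; surviving tuples: {16, 19, 27, 35, 37, 9}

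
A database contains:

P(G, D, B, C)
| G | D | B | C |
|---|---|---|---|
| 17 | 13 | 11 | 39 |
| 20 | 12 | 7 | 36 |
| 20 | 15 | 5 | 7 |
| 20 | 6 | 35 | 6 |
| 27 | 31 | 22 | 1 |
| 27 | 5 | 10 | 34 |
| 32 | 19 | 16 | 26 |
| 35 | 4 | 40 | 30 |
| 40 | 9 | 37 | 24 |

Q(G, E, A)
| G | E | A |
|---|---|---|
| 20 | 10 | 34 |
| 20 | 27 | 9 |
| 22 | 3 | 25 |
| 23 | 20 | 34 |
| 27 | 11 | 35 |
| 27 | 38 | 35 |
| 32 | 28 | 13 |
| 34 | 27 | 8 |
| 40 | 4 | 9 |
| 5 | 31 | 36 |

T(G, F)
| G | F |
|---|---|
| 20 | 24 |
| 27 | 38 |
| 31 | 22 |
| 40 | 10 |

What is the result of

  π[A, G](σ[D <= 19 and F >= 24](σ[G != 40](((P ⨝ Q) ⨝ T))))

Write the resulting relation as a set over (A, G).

Joining P and Q on G yields {(20, 12, 7, 36, 10, 34), (20, 12, 7, 36, 27, 9), (20, 15, 5, 7, 10, 34), (20, 15, 5, 7, 27, 9), (20, 6, 35, 6, 10, 34), (20, 6, 35, 6, 27, 9), (27, 31, 22, 1, 11, 35), (27, 31, 22, 1, 38, 35), (27, 5, 10, 34, 11, 35), (27, 5, 10, 34, 38, 35), (32, 19, 16, 26, 28, 13), (40, 9, 37, 24, 4, 9)}.
Joining (P ⨝ Q) and T on G yields {(20, 12, 7, 36, 10, 34, 24), (20, 12, 7, 36, 27, 9, 24), (20, 15, 5, 7, 10, 34, 24), (20, 15, 5, 7, 27, 9, 24), (20, 6, 35, 6, 10, 34, 24), (20, 6, 35, 6, 27, 9, 24), (27, 31, 22, 1, 11, 35, 38), (27, 31, 22, 1, 38, 35, 38), (27, 5, 10, 34, 11, 35, 38), (27, 5, 10, 34, 38, 35, 38), (40, 9, 37, 24, 4, 9, 10)}.
Filtering on G != 40 leaves {(20, 12, 7, 36, 10, 34, 24), (20, 12, 7, 36, 27, 9, 24), (20, 15, 5, 7, 10, 34, 24), (20, 15, 5, 7, 27, 9, 24), (20, 6, 35, 6, 10, 34, 24), (20, 6, 35, 6, 27, 9, 24), (27, 31, 22, 1, 11, 35, 38), (27, 31, 22, 1, 38, 35, 38), (27, 5, 10, 34, 11, 35, 38), (27, 5, 10, 34, 38, 35, 38)}.
Filtering on D <= 19 and F >= 24 leaves {(20, 12, 7, 36, 10, 34, 24), (20, 12, 7, 36, 27, 9, 24), (20, 15, 5, 7, 10, 34, 24), (20, 15, 5, 7, 27, 9, 24), (20, 6, 35, 6, 10, 34, 24), (20, 6, 35, 6, 27, 9, 24), (27, 5, 10, 34, 11, 35, 38), (27, 5, 10, 34, 38, 35, 38)}.
π_{A, G} gives {(34, 20), (35, 27), (9, 20)} (5 duplicate(s) eliminated).

{(34, 20), (35, 27), (9, 20)}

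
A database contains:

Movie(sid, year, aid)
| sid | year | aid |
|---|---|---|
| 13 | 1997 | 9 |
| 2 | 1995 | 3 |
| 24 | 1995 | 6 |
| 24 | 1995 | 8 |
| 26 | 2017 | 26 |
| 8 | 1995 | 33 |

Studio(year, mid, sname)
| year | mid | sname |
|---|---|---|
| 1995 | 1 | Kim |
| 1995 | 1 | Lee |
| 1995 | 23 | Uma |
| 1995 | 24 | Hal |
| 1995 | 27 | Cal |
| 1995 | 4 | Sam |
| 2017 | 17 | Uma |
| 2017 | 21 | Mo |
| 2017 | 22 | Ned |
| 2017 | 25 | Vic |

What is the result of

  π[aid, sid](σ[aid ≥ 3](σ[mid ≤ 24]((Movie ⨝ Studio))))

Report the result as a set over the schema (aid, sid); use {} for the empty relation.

Movie ⋈ Studio (natural join on year): {(2, 1995, 3, 1, Kim), (2, 1995, 3, 1, Lee), (2, 1995, 3, 23, Uma), (2, 1995, 3, 24, Hal), (2, 1995, 3, 27, Cal), (2, 1995, 3, 4, Sam), (24, 1995, 6, 1, Kim), (24, 1995, 6, 1, Lee), (24, 1995, 6, 23, Uma), (24, 1995, 6, 24, Hal), (24, 1995, 6, 27, Cal), (24, 1995, 6, 4, Sam), (24, 1995, 8, 1, Kim), (24, 1995, 8, 1, Lee), (24, 1995, 8, 23, Uma), (24, 1995, 8, 24, Hal), (24, 1995, 8, 27, Cal), (24, 1995, 8, 4, Sam), (26, 2017, 26, 17, Uma), (26, 2017, 26, 21, Mo), (26, 2017, 26, 22, Ned), (26, 2017, 26, 25, Vic), (8, 1995, 33, 1, Kim), (8, 1995, 33, 1, Lee), (8, 1995, 33, 23, Uma), (8, 1995, 33, 24, Hal), (8, 1995, 33, 27, Cal), (8, 1995, 33, 4, Sam)}
σ[mid ≤ 24]: keep tuples satisfying mid ≤ 24 → {(2, 1995, 3, 1, Kim), (2, 1995, 3, 1, Lee), (2, 1995, 3, 23, Uma), (2, 1995, 3, 24, Hal), (2, 1995, 3, 4, Sam), (24, 1995, 6, 1, Kim), (24, 1995, 6, 1, Lee), (24, 1995, 6, 23, Uma), (24, 1995, 6, 24, Hal), (24, 1995, 6, 4, Sam), (24, 1995, 8, 1, Kim), (24, 1995, 8, 1, Lee), (24, 1995, 8, 23, Uma), (24, 1995, 8, 24, Hal), (24, 1995, 8, 4, Sam), (26, 2017, 26, 17, Uma), (26, 2017, 26, 21, Mo), (26, 2017, 26, 22, Ned), (8, 1995, 33, 1, Kim), (8, 1995, 33, 1, Lee), (8, 1995, 33, 23, Uma), (8, 1995, 33, 24, Hal), (8, 1995, 33, 4, Sam)}
σ[aid ≥ 3]: keep tuples satisfying aid ≥ 3 → {(2, 1995, 3, 1, Kim), (2, 1995, 3, 1, Lee), (2, 1995, 3, 23, Uma), (2, 1995, 3, 24, Hal), (2, 1995, 3, 4, Sam), (24, 1995, 6, 1, Kim), (24, 1995, 6, 1, Lee), (24, 1995, 6, 23, Uma), (24, 1995, 6, 24, Hal), (24, 1995, 6, 4, Sam), (24, 1995, 8, 1, Kim), (24, 1995, 8, 1, Lee), (24, 1995, 8, 23, Uma), (24, 1995, 8, 24, Hal), (24, 1995, 8, 4, Sam), (26, 2017, 26, 17, Uma), (26, 2017, 26, 21, Mo), (26, 2017, 26, 22, Ned), (8, 1995, 33, 1, Kim), (8, 1995, 33, 1, Lee), (8, 1995, 33, 23, Uma), (8, 1995, 33, 24, Hal), (8, 1995, 33, 4, Sam)}
π_{aid, sid} gives {(26, 26), (3, 2), (33, 8), (6, 24), (8, 24)} (18 duplicate(s) eliminated).

{(26, 26), (3, 2), (33, 8), (6, 24), (8, 24)}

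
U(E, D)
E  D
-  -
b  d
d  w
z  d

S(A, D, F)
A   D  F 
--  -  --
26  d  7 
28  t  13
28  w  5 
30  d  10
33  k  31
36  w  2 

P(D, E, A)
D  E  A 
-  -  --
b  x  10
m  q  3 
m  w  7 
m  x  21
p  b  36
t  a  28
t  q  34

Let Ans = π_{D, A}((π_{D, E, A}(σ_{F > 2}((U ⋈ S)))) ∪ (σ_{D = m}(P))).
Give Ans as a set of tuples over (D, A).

Joining U and S on D yields {(b, d, 26, 7), (b, d, 30, 10), (d, w, 28, 5), (d, w, 36, 2), (z, d, 26, 7), (z, d, 30, 10)}.
Apply σ_{F > 2}; surviving tuples: {(b, d, 26, 7), (b, d, 30, 10), (d, w, 28, 5), (z, d, 26, 7), (z, d, 30, 10)}
π_{D, E, A} gives {(d, b, 26), (d, b, 30), (d, z, 26), (d, z, 30), (w, d, 28)}.
Apply σ_{D = m}; surviving tuples: {(m, q, 3), (m, w, 7), (m, x, 21)}
Set union of the two operands is {(d, b, 26), (d, b, 30), (d, z, 26), (d, z, 30), (m, q, 3), (m, w, 7), (m, x, 21), (w, d, 28)}.
π_{D, A} gives {(d, 26), (d, 30), (m, 21), (m, 3), (m, 7), (w, 28)} (2 duplicate(s) eliminated).

{(d, 26), (d, 30), (m, 21), (m, 3), (m, 7), (w, 28)}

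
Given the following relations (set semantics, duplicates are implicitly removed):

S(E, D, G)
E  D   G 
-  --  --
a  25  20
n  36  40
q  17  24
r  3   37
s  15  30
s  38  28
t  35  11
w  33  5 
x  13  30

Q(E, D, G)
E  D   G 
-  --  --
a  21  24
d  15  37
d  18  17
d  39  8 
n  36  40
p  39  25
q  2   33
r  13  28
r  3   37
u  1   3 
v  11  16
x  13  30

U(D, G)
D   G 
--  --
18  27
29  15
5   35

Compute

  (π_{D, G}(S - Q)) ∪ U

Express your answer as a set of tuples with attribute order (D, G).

{(15, 30), (17, 24), (18, 27), (25, 20), (29, 15), (33, 5), (35, 11), (38, 28), (5, 35)}

Difference: {(a, 25, 20), (n, 36, 40), (q, 17, 24), (r, 3, 37), (s, 15, 30), (s, 38, 28), (t, 35, 11), (w, 33, 5), (x, 13, 30)} with {(a, 21, 24), (d, 15, 37), (d, 18, 17), (d, 39, 8), (n, 36, 40), (p, 39, 25), (q, 2, 33), (r, 13, 28), (r, 3, 37), (u, 1, 3), (v, 11, 16), (x, 13, 30)} → {(a, 25, 20), (q, 17, 24), (s, 15, 30), (s, 38, 28), (t, 35, 11), (w, 33, 5)}
π_{D, G} gives {(15, 30), (17, 24), (25, 20), (33, 5), (35, 11), (38, 28)}.
Union: {(15, 30), (17, 24), (25, 20), (33, 5), (35, 11), (38, 28)} with {(18, 27), (29, 15), (5, 35)} → {(15, 30), (17, 24), (18, 27), (25, 20), (29, 15), (33, 5), (35, 11), (38, 28), (5, 35)}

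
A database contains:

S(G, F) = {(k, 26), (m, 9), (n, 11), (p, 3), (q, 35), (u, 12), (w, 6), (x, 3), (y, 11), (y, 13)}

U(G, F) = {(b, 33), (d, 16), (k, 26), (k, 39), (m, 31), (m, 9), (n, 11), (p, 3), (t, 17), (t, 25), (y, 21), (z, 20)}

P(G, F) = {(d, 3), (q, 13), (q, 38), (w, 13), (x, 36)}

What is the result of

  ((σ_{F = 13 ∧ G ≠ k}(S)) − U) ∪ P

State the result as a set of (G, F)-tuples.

Selection F = 13 ∧ G ≠ k: {(y, 13)}
Difference: {(y, 13)} with {(b, 33), (d, 16), (k, 26), (k, 39), (m, 31), (m, 9), (n, 11), (p, 3), (t, 17), (t, 25), (y, 21), (z, 20)} → {(y, 13)}
Union: {(y, 13)} with {(d, 3), (q, 13), (q, 38), (w, 13), (x, 36)} → {(d, 3), (q, 13), (q, 38), (w, 13), (x, 36), (y, 13)}

{(d, 3), (q, 13), (q, 38), (w, 13), (x, 36), (y, 13)}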